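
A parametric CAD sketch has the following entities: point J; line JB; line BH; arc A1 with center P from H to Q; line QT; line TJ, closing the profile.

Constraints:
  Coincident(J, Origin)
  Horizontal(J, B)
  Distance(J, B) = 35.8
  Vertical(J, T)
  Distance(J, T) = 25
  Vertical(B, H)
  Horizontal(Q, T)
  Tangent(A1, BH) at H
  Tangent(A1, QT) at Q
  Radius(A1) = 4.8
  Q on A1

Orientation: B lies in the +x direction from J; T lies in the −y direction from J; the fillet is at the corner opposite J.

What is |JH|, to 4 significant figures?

41.11

J is at the origin; JB is horizontal with |JB| = 35.8 and B on the +x side, so B = (35.80, 0.000). JT is vertical with |JT| = 25.0 and T on the −y side, so T = (0.000, -25.00). The virtual corner opposite J is at (35.80, -25.00). Tangency of A1 to BH means the radius PH is perpendicular to BH and tangency of A1 to QT means the radius PQ is perpendicular to QT, with radius 4.8, so the center P sits 4.8 in from both sides at P = (31.00, -20.20). That places the tangent points at H = (35.80, -20.20) on BH and Q = (31.00, -25.00) on QT. Then |JH| = |H − J| = 41.11.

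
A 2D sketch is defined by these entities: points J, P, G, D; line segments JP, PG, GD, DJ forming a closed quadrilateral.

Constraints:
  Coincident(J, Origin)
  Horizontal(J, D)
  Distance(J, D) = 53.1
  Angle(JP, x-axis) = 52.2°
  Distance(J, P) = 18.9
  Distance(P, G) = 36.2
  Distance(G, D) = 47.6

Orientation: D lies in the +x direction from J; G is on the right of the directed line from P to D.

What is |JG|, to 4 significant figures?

23.71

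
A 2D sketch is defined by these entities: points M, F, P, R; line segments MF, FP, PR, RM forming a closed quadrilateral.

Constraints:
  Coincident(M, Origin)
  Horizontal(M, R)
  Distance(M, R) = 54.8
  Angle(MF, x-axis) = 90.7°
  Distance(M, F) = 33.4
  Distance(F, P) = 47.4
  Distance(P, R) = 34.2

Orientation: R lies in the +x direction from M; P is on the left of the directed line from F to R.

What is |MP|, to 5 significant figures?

57.593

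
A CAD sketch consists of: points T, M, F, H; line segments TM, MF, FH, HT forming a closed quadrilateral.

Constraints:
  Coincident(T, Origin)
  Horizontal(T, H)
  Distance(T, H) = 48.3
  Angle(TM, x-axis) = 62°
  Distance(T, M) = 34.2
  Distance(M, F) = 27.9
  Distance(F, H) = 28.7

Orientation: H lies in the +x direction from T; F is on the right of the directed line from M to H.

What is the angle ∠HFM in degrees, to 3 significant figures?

103°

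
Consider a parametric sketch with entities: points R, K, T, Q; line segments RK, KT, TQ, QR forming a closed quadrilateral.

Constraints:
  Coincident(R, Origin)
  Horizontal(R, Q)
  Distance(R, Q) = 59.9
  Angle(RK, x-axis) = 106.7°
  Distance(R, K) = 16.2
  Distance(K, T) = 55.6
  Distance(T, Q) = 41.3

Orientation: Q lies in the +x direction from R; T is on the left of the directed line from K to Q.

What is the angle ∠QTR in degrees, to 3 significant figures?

69.7°

Checks: |KT| = 55.60 ✓; |TQ| = 41.30 ✓.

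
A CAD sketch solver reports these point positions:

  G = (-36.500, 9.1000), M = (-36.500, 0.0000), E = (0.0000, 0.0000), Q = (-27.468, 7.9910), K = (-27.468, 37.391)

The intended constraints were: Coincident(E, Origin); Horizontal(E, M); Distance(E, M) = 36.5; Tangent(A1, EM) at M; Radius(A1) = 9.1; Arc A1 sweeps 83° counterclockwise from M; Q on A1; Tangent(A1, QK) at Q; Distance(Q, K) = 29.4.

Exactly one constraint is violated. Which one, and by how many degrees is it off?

Tangent(A1, QK) at Q — off by 7.00°.

E = (0.00, 0.00) ✓; E.y = 0.00, M.y = 0.00 ✓; |EM| = 36.50 ✓; ∠(GM, ME) = 90.00° ✓; |GM| = 9.100 ✓; bearing(G→Q) − bearing(G→M) = 83.00° ✓; |GQ| = 9.100 ✓; ∠(GQ, QK) = 83.00° ✗; |QK| = 29.40 ✓.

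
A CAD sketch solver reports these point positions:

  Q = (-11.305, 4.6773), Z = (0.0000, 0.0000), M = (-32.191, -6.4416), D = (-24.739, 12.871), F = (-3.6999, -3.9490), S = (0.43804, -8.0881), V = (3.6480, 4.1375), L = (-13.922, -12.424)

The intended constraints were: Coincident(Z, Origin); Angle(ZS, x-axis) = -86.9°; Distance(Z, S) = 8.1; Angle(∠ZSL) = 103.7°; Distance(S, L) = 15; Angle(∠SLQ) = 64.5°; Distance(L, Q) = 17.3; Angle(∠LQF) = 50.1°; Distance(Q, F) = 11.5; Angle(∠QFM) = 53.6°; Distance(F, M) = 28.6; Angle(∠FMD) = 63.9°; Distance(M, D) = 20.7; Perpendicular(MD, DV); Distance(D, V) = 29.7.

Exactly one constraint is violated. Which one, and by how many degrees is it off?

Perpendicular(MD, DV) — off by 4.00°.

Z = (0.00, 0.00) ✓; ZS at -86.90° ✓; |ZS| = 8.100 ✓; ∠ZSL = 103.7° ✓; |SL| = 15.00 ✓; ∠SLQ = 64.50° ✓; |LQ| = 17.30 ✓; ∠LQF = 50.10° ✓; |QF| = 11.50 ✓; ∠QFM = 53.60° ✓; |FM| = 28.60 ✓; ∠FMD = 63.90° ✓; |MD| = 20.70 ✓; ∠(MD, DV) = 86.00° ✗; |DV| = 29.70 ✓.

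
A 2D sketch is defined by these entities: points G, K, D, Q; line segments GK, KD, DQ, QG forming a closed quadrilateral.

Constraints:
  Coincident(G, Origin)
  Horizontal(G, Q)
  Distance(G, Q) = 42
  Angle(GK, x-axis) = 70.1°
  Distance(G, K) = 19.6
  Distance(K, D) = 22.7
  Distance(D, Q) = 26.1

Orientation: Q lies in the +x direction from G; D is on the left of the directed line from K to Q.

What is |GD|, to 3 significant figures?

36.8

G is at the origin; G and Q share the same y with |GQ| = 42.0 and Q in +x, so Q = (42.0, 0). GK runs at 70.1° with |GK| = 19.6, so K = (6.67, 18.4). D is determined by |KD| = 22.7 and |DQ| = 26.1 together: it lies at the intersection of circle(K, 22.7) and circle(Q, 26.1). With |KQ| = 39.8, the foot of the radical line on KQ is 17.8 from K and the perpendicular offset is √(22.7² − 17.8²) = 14.0. Taking the left-of-KQ solution: D = (29.0, 22.6).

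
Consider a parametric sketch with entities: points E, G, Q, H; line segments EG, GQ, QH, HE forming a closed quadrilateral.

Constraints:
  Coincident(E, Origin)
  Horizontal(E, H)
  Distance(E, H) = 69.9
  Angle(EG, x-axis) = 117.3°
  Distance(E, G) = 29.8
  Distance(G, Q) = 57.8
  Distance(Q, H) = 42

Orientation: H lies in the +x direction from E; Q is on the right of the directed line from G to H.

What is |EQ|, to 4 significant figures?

31.88

E is at the origin; EH is horizontal with |EH| = 69.9 and H in +x, so H = (69.9, 0). EG runs at 117.3° with |EG| = 29.8, so G = (-13.67, 26.48). Q is determined by |GQ| = 57.8 and |QH| = 42.0 together: it lies at the intersection of circle(G, 57.8) and circle(H, 42.0). With |GH| = 87.66, the foot of the radical line on GH is 52.83 from G and the perpendicular offset is √(57.8² − 52.83²) = 23.46. Taking the right-of-GH solution: Q = (29.60, -11.84).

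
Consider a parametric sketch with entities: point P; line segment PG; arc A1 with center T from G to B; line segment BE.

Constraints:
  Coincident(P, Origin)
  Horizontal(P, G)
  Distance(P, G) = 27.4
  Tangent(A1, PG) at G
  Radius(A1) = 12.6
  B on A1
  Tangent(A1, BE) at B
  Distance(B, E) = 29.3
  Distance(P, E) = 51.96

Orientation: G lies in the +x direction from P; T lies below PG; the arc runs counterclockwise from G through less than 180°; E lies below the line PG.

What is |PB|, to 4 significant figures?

23.44

P is at the origin; P and G share the same y with |PG| = 27.4 and G on the +x side, so G = (27.40, 0.000). The tangent condition forces TG to be normal to PG, so T = G + (0, -12.6) = (27.40, -12.60). Since TB ⟂ BE (tangency), |TE| = √(12.6² + 29.3²) = 31.89 regardless of where B sits on A1. So E lies on both circle(P, 51.96) and circle(T, 31.89); the below-PG intersection is E = (26.84, -44.49). B is the foot of the tangent from E: B = (15.74, -17.37).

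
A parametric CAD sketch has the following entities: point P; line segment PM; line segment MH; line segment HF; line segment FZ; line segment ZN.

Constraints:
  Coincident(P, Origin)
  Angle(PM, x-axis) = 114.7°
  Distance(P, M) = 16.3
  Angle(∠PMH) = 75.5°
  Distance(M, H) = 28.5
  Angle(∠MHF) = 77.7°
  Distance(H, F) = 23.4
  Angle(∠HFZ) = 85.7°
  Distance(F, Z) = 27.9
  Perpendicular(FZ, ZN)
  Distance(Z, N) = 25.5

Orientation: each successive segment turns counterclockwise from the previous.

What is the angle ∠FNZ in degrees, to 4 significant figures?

47.57°

P is at the origin; PM runs at 114.7° with length 16.3, so M = (-6.811, 14.81). ∠PMH = 75.5° gives MH at -140.8° from the x-axis; with |MH| = 28.5, H = (-28.90, -3.204). ∠MHF = 77.7° gives HF at -38.50° from the x-axis; with |HF| = 23.4, F = (-10.58, -17.77). ∠HFZ = 85.7° gives FZ at 55.80° from the x-axis; with |FZ| = 27.9, Z = (5.098, 5.305). FZ is perpendicular to ZN, so ZN runs at 145.8°; with |ZN| = 25.5, N = (-15.99, 19.64). Then cos ∠FNZ = NF·NZ / (|NF||NZ|), giving 47.57°.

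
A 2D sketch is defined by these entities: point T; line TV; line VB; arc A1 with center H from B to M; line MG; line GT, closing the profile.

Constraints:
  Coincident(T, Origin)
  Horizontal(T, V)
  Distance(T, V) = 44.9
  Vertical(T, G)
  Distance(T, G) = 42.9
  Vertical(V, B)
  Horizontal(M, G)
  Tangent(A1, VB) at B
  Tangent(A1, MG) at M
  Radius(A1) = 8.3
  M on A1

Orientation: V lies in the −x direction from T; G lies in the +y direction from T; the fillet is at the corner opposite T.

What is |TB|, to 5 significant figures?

56.685

The virtual corner opposite T is at (-44.900, 42.900). The tangent condition forces HB to be normal to VB and since A1 is tangent to MG there, HM ⟂ MG, with radius 8.3, so the center H sits 8.3 in from both sides at H = (-36.600, 34.600). That places the tangent points at B = (-44.900, 34.600) on VB and M = (-36.600, 42.900) on MG. Then |TB| = |B − T| = 56.685.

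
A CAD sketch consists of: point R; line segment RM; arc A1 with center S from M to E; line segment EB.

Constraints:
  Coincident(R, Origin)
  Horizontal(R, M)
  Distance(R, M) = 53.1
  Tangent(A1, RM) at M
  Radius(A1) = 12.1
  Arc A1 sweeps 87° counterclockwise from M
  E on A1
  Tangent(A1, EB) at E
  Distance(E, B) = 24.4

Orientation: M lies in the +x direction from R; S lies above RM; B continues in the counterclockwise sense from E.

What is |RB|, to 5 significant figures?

75.505

R is at the origin; RM is horizontal with |RM| = 53.1 and M on the +x side, so M = (53.100, 0.0000). The tangent condition forces SM to be normal to RM, so S = M + (0, 12.1) = (53.100, 12.100). On A1, M sits at bearing -90° from S; an 87° counterclockwise sweep puts E at bearing -3°, so E = S + 12.1·(cos -3°, sin -3°) = (65.183, 11.467). The tangent condition forces SE to be normal to EB, so EB runs along (−sin -3°, cos -3°); with |EB| = 24.4, B = (66.460, 35.833). Then |RB| = |B − R| = 75.505.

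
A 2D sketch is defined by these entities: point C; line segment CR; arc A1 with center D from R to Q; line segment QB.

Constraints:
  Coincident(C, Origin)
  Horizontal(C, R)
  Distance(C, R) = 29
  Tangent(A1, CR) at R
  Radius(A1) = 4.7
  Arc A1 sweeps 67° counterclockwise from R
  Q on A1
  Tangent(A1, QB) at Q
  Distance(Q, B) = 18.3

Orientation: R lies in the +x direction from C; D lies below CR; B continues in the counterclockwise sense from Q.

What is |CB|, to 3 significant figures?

26.4

C is at the origin; CR is horizontal with |CR| = 29.0 and R on the +x side, so R = (29.0, 0.00). Tangency of A1 to CR means the radius DR is perpendicular to CR, so D = R + (0, -4.7) = (29.0, -4.70). On A1, R sits at bearing 90° from D; a 67° counterclockwise sweep puts Q at bearing 157°, so Q = D + 4.7·(cos 157°, sin 157°) = (24.7, -2.86). A1 meets QB tangentially, so DQ is at right angles to QB, so QB runs along (−sin 157°, cos 157°); with |QB| = 18.3, B = (17.5, -19.7). Then |CB| = |B − C| = 26.4.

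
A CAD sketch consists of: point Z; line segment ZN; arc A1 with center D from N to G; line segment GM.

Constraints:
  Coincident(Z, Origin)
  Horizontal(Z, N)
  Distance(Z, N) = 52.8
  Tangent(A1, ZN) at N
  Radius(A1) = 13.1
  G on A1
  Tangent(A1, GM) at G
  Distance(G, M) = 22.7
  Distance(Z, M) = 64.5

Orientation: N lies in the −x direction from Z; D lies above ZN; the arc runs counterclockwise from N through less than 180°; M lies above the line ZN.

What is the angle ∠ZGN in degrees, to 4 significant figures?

97.03°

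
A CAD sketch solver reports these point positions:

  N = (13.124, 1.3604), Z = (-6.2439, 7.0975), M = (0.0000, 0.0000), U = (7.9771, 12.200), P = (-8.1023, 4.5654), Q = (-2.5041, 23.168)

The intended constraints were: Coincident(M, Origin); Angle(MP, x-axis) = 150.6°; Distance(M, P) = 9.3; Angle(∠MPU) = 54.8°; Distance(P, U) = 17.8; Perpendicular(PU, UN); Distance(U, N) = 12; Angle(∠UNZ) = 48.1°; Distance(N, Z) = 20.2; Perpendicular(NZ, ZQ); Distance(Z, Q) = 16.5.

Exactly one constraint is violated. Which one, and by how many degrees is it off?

Perpendicular(NZ, ZQ) — off by 3.40°.

M = (0.00, 0.00) ✓; MP at 150.6° ✓; |MP| = 9.300 ✓; ∠MPU = 54.80° ✓; |PU| = 17.80 ✓; ∠(PU, UN) = 90.00° ✓; |UN| = 12.00 ✓; ∠UNZ = 48.10° ✓; |NZ| = 20.20 ✓; ∠(NZ, ZQ) = 86.60° ✗; |ZQ| = 16.50 ✓.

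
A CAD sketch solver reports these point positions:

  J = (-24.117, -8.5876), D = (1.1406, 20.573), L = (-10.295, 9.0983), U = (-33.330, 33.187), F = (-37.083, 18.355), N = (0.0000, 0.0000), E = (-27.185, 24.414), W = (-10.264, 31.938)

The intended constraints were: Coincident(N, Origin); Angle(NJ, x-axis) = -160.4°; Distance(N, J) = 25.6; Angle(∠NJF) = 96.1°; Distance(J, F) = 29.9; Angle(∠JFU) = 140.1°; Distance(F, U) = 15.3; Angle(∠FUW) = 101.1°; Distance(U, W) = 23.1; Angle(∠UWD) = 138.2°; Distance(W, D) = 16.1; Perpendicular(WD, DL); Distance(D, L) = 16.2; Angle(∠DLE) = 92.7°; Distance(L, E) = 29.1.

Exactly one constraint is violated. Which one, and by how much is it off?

Distance(L, E) = 29.1 — off by 6.30.

N = (0.00, 0.00) ✓; NJ at -160.4° ✓; |NJ| = 25.60 ✓; ∠NJF = 96.10° ✓; |JF| = 29.90 ✓; ∠JFU = 140.1° ✓; |FU| = 15.30 ✓; ∠FUW = 101.1° ✓; |UW| = 23.10 ✓; ∠UWD = 138.2° ✓; |WD| = 16.10 ✓; ∠(WD, DL) = 90.00° ✓; |DL| = 16.20 ✓; ∠DLE = 92.70° ✓; |LE| = 22.80 ✗.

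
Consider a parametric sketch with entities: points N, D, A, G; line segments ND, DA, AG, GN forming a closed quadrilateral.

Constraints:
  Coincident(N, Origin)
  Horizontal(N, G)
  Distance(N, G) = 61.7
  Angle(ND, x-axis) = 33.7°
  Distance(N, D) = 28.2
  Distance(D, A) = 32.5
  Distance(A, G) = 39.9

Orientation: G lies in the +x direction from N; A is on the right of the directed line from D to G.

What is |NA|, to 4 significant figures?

30.53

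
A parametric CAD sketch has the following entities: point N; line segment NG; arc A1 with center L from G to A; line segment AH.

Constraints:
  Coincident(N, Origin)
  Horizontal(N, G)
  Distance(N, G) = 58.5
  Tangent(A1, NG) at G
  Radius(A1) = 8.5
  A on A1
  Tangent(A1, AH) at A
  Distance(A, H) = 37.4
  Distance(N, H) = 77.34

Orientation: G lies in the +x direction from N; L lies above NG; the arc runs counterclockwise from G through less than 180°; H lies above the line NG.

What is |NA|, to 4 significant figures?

67.61

Checks: N.y = 0.00, G.y = 0.00 ✓; ∠(LG, GN) = 90.00° ✓; |LG| = 8.500 ✓; |LA| = 8.500 ✓; ∠(LA, AH) = 90.00° ✓; |AH| = 37.40 ✓; |NH| = 77.34 ✓.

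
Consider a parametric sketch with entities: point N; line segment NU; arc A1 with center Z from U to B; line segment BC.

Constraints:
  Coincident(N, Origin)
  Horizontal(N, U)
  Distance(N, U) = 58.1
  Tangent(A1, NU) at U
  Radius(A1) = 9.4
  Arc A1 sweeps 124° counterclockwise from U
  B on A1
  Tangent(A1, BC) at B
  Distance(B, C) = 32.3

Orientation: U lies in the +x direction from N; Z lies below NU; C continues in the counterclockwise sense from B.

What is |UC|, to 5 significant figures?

42.688

On A1, U sits at bearing 90° from Z; a 124° counterclockwise sweep puts B at bearing 214°, so B = Z + 9.4·(cos 214°, sin 214°) = (50.307, -14.656). Since A1 is tangent to BC there, ZB ⟂ BC, so BC runs along (−sin 214°, cos 214°); with |BC| = 32.3, C = (68.369, -41.434). Then |UC| = |C − U| = 42.688.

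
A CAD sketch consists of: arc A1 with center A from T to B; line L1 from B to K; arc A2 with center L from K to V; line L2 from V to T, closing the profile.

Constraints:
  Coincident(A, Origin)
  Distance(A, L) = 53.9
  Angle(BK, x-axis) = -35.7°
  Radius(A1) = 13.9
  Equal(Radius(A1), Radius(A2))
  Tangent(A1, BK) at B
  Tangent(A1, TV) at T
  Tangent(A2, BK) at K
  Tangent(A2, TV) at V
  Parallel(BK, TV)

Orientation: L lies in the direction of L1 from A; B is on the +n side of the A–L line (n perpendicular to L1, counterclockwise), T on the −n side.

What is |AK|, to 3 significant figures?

55.7

The slot axis is L1's direction at -35.7°, so u = (cos -35.7°, sin -35.7°) = (0.812, -0.584) and n = (−sin -35.7°, cos -35.7°) = (0.584, 0.812). A is at the origin and L lies 53.9 along u from A, so L = 53.9·u = (43.8, -31.5). Tangency of A1 to both parallel lines with radius 13.9 puts B and T at A ± 13.9·n: B = (8.11, 11.3), T = (-8.11, -11.3). Equal radii place K and V the same way about L: K = L + 13.9·n = (51.9, -20.2), V = L − 13.9·n = (35.7, -42.7). Then |AK| = |K − A| = 55.7.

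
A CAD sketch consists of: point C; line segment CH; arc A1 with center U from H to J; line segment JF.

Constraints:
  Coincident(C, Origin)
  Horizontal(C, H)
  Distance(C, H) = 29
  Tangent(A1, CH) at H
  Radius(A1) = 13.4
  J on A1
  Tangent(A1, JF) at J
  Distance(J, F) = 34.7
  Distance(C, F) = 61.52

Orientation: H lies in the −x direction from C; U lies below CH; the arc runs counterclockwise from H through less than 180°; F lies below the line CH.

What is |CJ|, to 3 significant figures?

45.0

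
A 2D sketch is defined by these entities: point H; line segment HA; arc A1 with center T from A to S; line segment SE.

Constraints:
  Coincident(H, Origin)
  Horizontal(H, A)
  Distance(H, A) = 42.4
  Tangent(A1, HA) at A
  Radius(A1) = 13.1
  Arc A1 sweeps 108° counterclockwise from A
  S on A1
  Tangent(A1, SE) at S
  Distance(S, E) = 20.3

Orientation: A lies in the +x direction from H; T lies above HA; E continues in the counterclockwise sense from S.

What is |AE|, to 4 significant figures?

36.98

H is at the origin; HA is horizontal with |HA| = 42.4 and A on the +x side, so A = (42.40, 0.000). Since A1 is tangent to HA there, TA ⟂ HA, so T = A + (0, 13.1) = (42.40, 13.10). On A1, A sits at bearing -90° from T; a 108° counterclockwise sweep puts S at bearing 18°, so S = T + 13.1·(cos 18°, sin 18°) = (54.86, 17.15). A1 meets SE tangentially, so TS is at right angles to SE, so SE runs along (−sin 18°, cos 18°); with |SE| = 20.3, E = (48.59, 36.45). Then |AE| = |E − A| = 36.98.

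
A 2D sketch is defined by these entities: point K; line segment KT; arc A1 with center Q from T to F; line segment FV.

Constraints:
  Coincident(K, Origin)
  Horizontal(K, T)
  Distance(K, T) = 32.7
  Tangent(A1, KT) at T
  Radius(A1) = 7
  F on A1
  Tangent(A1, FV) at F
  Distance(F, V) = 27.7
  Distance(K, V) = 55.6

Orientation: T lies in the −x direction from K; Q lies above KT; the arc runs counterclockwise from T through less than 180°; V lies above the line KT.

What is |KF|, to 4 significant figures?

29.59

K is at the origin; K and T share the same y with |KT| = 32.7 and T on the −x side, so T = (-32.70, 0.000). A1 meets KT tangentially, so QT is at right angles to KT, so Q = T + (0, 7) = (-32.70, 7.000). Since QF ⟂ FV (tangency), |QV| = √(7.0² + 27.7²) = 28.57 regardless of where F sits on A1. So V lies on both circle(K, 55.6) and circle(Q, 28.57); the above-KT intersection is V = (-44.85, 32.86). F is the foot of the tangent from V: F = (-27.29, 11.44).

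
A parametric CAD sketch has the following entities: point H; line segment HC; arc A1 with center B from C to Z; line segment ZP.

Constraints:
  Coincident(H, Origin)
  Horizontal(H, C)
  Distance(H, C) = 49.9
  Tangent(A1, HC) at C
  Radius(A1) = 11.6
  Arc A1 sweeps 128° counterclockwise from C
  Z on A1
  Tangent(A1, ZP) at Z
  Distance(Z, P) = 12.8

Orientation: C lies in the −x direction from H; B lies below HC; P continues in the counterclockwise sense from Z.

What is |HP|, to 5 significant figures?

58.724

H is at the origin; H and C share the same y with |HC| = 49.9 and C on the −x side, so C = (-49.900, 0.0000). Tangency of A1 to HC means the radius BC is perpendicular to HC, so B = C + (0, -11.6) = (-49.900, -11.600). On A1, C sits at bearing 90° from B; a 128° counterclockwise sweep puts Z at bearing 218°, so Z = B + 11.6·(cos 218°, sin 218°) = (-59.041, -18.742). A1 meets ZP tangentially, so BZ is at right angles to ZP, so ZP runs along (−sin 218°, cos 218°); with |ZP| = 12.8, P = (-51.160, -28.828). Then |HP| = |P − H| = 58.724.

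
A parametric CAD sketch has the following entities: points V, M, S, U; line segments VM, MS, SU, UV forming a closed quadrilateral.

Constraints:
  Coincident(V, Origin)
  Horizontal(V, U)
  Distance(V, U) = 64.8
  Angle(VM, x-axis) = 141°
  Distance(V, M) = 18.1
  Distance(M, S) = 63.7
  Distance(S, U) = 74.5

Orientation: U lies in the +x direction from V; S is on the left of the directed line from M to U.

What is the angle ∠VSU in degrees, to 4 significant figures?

54.23°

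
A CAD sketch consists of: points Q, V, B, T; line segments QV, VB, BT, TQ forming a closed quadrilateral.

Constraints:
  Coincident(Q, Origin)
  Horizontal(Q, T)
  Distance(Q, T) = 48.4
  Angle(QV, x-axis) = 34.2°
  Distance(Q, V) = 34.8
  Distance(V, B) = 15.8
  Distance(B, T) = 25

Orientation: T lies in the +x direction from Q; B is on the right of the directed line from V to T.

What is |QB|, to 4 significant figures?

24.25

Checks: |VB| = 15.80 ✓; |BT| = 25.00 ✓.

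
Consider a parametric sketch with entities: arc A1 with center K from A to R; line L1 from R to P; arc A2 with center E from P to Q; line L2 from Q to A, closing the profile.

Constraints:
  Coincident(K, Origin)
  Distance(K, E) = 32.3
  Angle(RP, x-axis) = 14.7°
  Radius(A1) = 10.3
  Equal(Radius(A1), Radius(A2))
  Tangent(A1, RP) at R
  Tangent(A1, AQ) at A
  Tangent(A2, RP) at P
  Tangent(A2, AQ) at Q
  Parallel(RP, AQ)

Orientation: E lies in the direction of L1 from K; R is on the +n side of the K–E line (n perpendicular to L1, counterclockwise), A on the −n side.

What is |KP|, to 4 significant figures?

33.90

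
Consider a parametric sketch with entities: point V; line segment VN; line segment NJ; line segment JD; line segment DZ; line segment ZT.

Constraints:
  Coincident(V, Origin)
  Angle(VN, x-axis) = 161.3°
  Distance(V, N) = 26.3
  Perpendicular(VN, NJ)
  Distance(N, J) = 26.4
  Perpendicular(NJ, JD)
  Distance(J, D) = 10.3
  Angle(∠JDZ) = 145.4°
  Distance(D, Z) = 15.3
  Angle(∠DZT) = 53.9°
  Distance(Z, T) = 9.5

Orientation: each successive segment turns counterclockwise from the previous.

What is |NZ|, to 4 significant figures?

28.95

V is at the origin; VN runs at 161.3° with length 26.3, so N = (-24.91, 8.432). The perpendicularity gives NJ at right angles to VN, so NJ runs at -108.7°; with |NJ| = 26.4, J = (-33.38, -16.57). NJ ⟂ JD, so JD runs at -18.70°; with |JD| = 10.3, D = (-23.62, -19.88). ∠JDZ = 145.4° gives DZ at 15.90° from the x-axis; with |DZ| = 15.3, Z = (-8.905, -15.68). Then |NZ| = |Z − N| = 28.95.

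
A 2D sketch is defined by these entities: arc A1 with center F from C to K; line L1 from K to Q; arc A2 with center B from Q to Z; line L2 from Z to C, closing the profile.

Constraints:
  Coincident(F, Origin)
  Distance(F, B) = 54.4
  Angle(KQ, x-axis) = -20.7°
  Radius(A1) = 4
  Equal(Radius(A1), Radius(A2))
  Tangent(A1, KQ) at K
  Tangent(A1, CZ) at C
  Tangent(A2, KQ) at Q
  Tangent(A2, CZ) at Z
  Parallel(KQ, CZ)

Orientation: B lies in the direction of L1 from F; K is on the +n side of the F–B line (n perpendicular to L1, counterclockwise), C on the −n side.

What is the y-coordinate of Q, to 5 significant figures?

-15.487

The slot axis is L1's direction at -20.7°, so u = (cos -20.7°, sin -20.7°) = (0.93544, -0.35347) and n = (−sin -20.7°, cos -20.7°) = (0.35347, 0.93544). F is at the origin and B lies 54.4 along u from F, so B = 54.4·u = (50.888, -19.229). Tangency of A1 to both parallel lines with radius 4.0 puts K and C at F ± 4.0·n: K = (1.4139, 3.7418), C = (-1.4139, -3.7418). Equal radii place Q and Z the same way about B: Q = B + 4.0·n = (52.302, -15.487), Z = B − 4.0·n = (49.474, -22.971). So Q.y = -15.487.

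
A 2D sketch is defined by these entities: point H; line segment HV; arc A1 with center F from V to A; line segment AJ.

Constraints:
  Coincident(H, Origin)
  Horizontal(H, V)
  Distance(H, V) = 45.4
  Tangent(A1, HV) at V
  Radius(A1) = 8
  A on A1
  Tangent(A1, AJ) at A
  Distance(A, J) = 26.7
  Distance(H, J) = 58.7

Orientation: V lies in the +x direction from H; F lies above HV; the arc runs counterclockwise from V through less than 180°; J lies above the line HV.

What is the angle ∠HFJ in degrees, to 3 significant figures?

102°

Checks: ∠(FV, VH) = 90.00° ✓; |FV| = 8.000 ✓; |FA| = 8.000 ✓; ∠(FA, AJ) = 90.00° ✓; |AJ| = 26.70 ✓; |HJ| = 58.70 ✓.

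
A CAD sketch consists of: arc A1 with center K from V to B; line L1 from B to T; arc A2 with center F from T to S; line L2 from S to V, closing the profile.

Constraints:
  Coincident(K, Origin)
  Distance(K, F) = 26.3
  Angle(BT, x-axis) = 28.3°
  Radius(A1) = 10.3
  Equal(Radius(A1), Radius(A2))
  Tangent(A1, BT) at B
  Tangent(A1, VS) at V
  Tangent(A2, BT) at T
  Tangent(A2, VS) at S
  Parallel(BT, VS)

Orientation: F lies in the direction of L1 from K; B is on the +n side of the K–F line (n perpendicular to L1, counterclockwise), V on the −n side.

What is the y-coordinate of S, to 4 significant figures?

3.400

The slot axis is L1's direction at 28.3°, so u = (cos 28.3°, sin 28.3°) = (0.8805, 0.4741) and n = (−sin 28.3°, cos 28.3°) = (-0.4741, 0.8805). K is at the origin and F lies 26.3 along u from K, so F = 26.3·u = (23.16, 12.47). Tangency of A1 to both parallel lines with radius 10.3 puts B and V at K ± 10.3·n: B = (-4.883, 9.069), V = (4.883, -9.069). Equal radii place T and S the same way about F: T = F + 10.3·n = (18.27, 21.54), S = F − 10.3·n = (28.04, 3.400). So S.y = 3.400.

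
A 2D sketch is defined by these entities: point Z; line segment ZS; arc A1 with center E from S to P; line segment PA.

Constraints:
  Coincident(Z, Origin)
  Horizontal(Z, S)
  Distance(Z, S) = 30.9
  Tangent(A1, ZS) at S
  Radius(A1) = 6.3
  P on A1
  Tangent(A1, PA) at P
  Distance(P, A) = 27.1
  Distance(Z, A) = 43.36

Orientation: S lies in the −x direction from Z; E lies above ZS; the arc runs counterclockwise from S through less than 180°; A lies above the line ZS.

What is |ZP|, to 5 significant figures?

25.567

Z is at the origin; Z and S share the same y with |ZS| = 30.9 and S on the −x side, so S = (-30.900, 0.0000). Since A1 is tangent to ZS there, ES ⟂ ZS, so E = S + (0, 6.3) = (-30.900, 6.3000). Since EP ⟂ PA (tangency), |EA| = √(6.3² + 27.1²) = 27.823 regardless of where P sits on A1. So A lies on both circle(Z, 43.36) and circle(E, 27.823); the above-ZS intersection is A = (-27.085, 33.860). P is the foot of the tangent from A: P = (-24.626, 6.8717).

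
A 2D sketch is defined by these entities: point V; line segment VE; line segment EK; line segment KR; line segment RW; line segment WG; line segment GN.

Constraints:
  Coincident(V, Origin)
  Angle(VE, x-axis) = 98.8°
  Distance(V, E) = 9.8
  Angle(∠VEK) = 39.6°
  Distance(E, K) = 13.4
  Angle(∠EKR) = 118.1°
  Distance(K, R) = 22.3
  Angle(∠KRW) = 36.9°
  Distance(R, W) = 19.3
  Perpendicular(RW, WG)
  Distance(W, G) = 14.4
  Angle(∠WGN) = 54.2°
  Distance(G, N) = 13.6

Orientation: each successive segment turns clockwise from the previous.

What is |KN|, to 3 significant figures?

11.8

V is at the origin; VE runs at 98.8° with length 9.8, so E = (-1.50, 9.68). ∠VEK = 39.6° gives EK at -41.6° from the x-axis; with |EK| = 13.4, K = (8.52, 0.788). ∠EKR = 118.1° gives KR at -104° from the x-axis; with |KR| = 22.3, R = (3.32, -20.9). ∠KRW = 36.9° gives RW at 113° from the x-axis; with |RW| = 19.3, W = (-4.35, -3.18). RW is perpendicular to WG, so WG runs at 23.4°; with |WG| = 14.4, G = (8.87, 2.54). ∠WGN = 54.2° gives GN at -102° from the x-axis; with |GN| = 13.6, N = (5.95, -10.7). Then |KN| = |N − K| = 11.8.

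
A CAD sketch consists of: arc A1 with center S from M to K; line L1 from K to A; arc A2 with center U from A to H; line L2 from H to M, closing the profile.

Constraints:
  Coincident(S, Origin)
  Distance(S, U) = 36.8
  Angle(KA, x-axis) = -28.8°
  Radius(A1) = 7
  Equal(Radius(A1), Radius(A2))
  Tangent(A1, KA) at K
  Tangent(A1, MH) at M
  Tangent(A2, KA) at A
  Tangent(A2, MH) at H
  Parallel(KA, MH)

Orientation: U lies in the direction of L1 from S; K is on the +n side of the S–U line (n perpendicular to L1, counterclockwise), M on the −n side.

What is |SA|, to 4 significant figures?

37.46

Tangency of A1 to both parallel lines with radius 7.0 puts K and M at S ± 7.0·n: K = (3.372, 6.134), M = (-3.372, -6.134). Equal radii place A and H the same way about U: A = U + 7.0·n = (35.62, -11.59), H = U − 7.0·n = (28.88, -23.86). Then |SA| = |A − S| = 37.46.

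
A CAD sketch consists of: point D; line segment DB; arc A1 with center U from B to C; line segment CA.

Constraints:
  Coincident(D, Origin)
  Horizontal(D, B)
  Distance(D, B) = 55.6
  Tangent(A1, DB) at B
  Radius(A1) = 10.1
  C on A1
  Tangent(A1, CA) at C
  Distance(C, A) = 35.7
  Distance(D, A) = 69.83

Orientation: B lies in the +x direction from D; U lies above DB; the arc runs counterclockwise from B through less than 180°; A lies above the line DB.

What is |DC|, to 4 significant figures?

66.43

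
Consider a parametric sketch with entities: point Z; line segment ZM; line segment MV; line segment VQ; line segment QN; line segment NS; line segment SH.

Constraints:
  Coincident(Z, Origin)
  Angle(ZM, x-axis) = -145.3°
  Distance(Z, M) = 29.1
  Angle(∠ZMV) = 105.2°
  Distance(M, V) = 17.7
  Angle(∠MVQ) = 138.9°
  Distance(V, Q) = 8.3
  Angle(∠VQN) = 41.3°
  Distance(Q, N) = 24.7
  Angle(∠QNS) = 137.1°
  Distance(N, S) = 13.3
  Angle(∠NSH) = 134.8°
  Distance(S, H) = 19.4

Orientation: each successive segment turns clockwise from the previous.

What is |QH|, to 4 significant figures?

45.17

Z is at the origin; ZM runs at -145.3° with length 29.1, so M = (-23.92, -16.57). ∠ZMV = 105.2° gives MV at 139.9° from the x-axis; with |MV| = 17.7, V = (-37.46, -5.165). ∠MVQ = 138.9° gives VQ at 98.80° from the x-axis; with |VQ| = 8.3, Q = (-38.73, 3.037). ∠VQN = 41.3° gives QN at -39.90° from the x-axis; with |QN| = 24.7, N = (-19.78, -12.81). ∠QNS = 137.1° gives NS at -82.80° from the x-axis; with |NS| = 13.3, S = (-18.12, -26.00). ∠NSH = 134.8° gives SH at -128.0° from the x-axis; with |SH| = 19.4, H = (-30.06, -41.29). Then |QH| = |H − Q| = 45.17.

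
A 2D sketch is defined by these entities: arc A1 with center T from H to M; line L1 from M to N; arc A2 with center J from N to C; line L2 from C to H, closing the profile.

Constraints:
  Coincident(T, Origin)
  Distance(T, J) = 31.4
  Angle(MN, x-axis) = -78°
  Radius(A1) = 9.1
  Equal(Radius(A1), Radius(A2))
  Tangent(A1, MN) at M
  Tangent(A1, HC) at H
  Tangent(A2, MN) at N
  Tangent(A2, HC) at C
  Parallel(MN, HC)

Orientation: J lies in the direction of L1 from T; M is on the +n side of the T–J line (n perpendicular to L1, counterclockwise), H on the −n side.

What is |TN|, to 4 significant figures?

32.69

Tangency of A1 to both parallel lines with radius 9.1 puts M and H at T ± 9.1·n: M = (8.901, 1.892), H = (-8.901, -1.892). Equal radii place N and C the same way about J: N = J + 9.1·n = (15.43, -28.82), C = J − 9.1·n = (-2.373, -32.61). Then |TN| = |N − T| = 32.69.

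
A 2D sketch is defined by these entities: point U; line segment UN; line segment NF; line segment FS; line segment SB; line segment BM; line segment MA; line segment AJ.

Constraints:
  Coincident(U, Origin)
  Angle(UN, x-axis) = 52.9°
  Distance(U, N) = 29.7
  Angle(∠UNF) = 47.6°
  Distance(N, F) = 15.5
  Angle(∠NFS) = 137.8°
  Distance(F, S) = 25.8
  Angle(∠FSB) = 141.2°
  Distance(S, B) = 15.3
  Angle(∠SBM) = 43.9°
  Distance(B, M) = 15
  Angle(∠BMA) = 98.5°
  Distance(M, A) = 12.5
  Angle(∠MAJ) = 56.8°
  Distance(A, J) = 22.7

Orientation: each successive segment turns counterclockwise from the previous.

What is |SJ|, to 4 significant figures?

16.70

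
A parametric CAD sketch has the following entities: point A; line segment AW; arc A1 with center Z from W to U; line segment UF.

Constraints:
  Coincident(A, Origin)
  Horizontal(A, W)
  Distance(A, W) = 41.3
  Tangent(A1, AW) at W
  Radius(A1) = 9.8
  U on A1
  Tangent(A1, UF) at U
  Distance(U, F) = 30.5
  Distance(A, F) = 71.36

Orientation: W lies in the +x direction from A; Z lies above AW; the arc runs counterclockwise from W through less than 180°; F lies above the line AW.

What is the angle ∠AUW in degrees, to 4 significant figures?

26.00°

A is at the origin; A and W share the same y with |AW| = 41.3 and W on the +x side, so W = (41.30, 0.000). Tangency of A1 to AW means the radius ZW is perpendicular to AW, so Z = W + (0, 9.8) = (41.30, 9.800). Since ZU ⟂ UF (tangency), |ZF| = √(9.8² + 30.5²) = 32.04 regardless of where U sits on A1. So F lies on both circle(A, 71.36) and circle(Z, 32.04); the above-AW intersection is F = (63.15, 33.22). U is the foot of the tangent from F: U = (50.17, 5.627).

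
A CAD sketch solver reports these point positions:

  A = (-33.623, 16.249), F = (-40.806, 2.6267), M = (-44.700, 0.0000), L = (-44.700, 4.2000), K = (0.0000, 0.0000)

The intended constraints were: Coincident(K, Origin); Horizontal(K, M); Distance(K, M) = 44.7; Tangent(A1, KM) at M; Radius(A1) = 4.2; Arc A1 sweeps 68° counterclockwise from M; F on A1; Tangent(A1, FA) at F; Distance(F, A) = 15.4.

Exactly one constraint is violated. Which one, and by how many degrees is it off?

Tangent(A1, FA) at F — off by 5.80°.

K = (0.00, 0.00) ✓; K.y = 0.00, M.y = 0.00 ✓; |KM| = 44.70 ✓; ∠(LM, MK) = 90.00° ✓; |LM| = 4.200 ✓; bearing(L→F) − bearing(L→M) = 68.00° ✓; |LF| = 4.200 ✓; ∠(LF, FA) = 95.80° ✗; |FA| = 15.40 ✓.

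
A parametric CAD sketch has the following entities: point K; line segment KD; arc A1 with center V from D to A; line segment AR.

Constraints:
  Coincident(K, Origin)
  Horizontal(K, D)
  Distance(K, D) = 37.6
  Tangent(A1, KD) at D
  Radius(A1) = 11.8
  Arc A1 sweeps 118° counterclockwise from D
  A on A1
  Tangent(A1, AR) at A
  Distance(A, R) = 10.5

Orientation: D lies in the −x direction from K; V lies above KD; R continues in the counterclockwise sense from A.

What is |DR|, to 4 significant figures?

27.17

K is at the origin; K and D share the same y with |KD| = 37.6 and D on the −x side, so D = (-37.60, 0.000). Tangency of A1 to KD means the radius VD is perpendicular to KD, so V = D + (0, 11.8) = (-37.60, 11.80). On A1, D sits at bearing -90° from V; a 118° counterclockwise sweep puts A at bearing 28°, so A = V + 11.8·(cos 28°, sin 28°) = (-27.18, 17.34). Since A1 is tangent to AR there, VA ⟂ AR, so AR runs along (−sin 28°, cos 28°); with |AR| = 10.5, R = (-32.11, 26.61). Then |DR| = |R − D| = 27.17.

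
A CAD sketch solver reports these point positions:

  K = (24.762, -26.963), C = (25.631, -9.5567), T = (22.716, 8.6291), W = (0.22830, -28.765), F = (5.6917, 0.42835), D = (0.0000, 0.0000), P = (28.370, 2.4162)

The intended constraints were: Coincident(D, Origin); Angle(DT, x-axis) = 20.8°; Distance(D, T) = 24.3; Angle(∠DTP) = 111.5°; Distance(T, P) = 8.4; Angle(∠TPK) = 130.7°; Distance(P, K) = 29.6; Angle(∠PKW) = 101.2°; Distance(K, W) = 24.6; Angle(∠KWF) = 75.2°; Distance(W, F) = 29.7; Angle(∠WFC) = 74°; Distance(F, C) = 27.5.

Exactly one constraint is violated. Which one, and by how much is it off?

Distance(F, C) = 27.5 — off by 5.20.

D = (0.00, 0.00) ✓; DT at 20.80° ✓; |DT| = 24.30 ✓; ∠DTP = 111.5° ✓; |TP| = 8.400 ✓; ∠TPK = 130.7° ✓; |PK| = 29.60 ✓; ∠PKW = 101.2° ✓; |KW| = 24.60 ✓; ∠KWF = 75.20° ✓; |WF| = 29.70 ✓; ∠WFC = 74.00° ✓; |FC| = 22.30 ✗.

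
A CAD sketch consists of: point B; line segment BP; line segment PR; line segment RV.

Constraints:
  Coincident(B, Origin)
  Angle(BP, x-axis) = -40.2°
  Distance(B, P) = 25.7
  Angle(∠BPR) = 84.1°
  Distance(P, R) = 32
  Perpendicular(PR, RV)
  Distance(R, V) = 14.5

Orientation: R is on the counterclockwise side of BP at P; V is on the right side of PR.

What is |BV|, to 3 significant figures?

49.7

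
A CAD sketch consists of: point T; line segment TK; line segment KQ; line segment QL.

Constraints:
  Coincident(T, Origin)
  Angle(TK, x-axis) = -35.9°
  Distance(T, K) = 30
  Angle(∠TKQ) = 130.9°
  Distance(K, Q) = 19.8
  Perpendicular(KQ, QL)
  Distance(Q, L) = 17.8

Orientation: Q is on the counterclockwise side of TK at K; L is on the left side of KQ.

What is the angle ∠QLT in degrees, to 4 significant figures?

97.05°

T is at the origin; TK runs at -35.9° with length 30.0, so K = 30.0·(cos -35.9°, sin -35.9°) = (24.30, -17.59). ∠TKQ = 130.9°, so KQ runs at -35.9° + (180° − 130.9°) = 13.20° from the x-axis; with |KQ| = 19.8, Q = K + 19.8·(cos 13.20°, sin 13.20°) = (43.58, -13.07). The perpendicularity gives QL at right angles to KQ; with |QL| = 17.8 on the left of KQ, L = Q + 17.8·(-0.2284, 0.9736) = (39.51, 4.260). Then cos ∠QLT = LQ·LT / (|LQ||LT|), giving 97.05°.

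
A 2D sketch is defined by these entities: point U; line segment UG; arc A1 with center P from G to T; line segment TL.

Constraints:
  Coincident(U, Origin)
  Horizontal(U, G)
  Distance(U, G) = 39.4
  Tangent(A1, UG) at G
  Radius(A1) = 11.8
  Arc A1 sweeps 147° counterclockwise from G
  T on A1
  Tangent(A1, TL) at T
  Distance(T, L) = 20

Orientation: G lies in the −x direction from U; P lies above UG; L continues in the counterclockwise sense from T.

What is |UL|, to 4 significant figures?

59.47

U is at the origin; U and G share the same y with |UG| = 39.4 and G on the −x side, so G = (-39.40, 0.000). Tangency of A1 to UG means the radius PG is perpendicular to UG, so P = G + (0, 11.8) = (-39.40, 11.80). On A1, G sits at bearing -90° from P; a 147° counterclockwise sweep puts T at bearing 57°, so T = P + 11.8·(cos 57°, sin 57°) = (-32.97, 21.70). A1 meets TL tangentially, so PT is at right angles to TL, so TL runs along (−sin 57°, cos 57°); with |TL| = 20.0, L = (-49.75, 32.59). Then |UL| = |L − U| = 59.47.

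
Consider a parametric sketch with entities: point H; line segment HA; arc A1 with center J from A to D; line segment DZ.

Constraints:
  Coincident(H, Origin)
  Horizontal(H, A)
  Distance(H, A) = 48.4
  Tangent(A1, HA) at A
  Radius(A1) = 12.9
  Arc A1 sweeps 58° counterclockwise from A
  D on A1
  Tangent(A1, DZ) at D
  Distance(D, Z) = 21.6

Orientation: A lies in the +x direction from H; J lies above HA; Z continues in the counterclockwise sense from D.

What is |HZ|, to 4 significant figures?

74.87

H is at the origin; HA is horizontal with |HA| = 48.4 and A on the +x side, so A = (48.40, 0.000). Tangency of A1 to HA means the radius JA is perpendicular to HA, so J = A + (0, 12.9) = (48.40, 12.90). On A1, A sits at bearing -90° from J; a 58° counterclockwise sweep puts D at bearing -32°, so D = J + 12.9·(cos -32°, sin -32°) = (59.34, 6.064). The tangent condition forces JD to be normal to DZ, so DZ runs along (−sin -32°, cos -32°); with |DZ| = 21.6, Z = (70.79, 24.38). Then |HZ| = |Z − H| = 74.87.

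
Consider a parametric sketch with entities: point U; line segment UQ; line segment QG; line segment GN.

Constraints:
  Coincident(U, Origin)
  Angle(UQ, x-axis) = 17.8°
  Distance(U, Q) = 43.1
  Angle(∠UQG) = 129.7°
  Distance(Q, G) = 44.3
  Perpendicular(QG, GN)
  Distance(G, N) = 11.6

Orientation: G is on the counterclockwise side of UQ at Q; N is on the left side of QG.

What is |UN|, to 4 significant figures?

75.00

∠UQG = 129.7°, so QG runs at 17.8° + (180° − 129.7°) = 68.10° from the x-axis; with |QG| = 44.3, G = Q + 44.3·(cos 68.10°, sin 68.10°) = (57.56, 54.28). QG is perpendicular to GN; with |GN| = 11.6 on the left of QG, N = G + 11.6·(-0.9278, 0.3730) = (46.80, 58.61). Then |UN| = |N − U| = 75.00.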